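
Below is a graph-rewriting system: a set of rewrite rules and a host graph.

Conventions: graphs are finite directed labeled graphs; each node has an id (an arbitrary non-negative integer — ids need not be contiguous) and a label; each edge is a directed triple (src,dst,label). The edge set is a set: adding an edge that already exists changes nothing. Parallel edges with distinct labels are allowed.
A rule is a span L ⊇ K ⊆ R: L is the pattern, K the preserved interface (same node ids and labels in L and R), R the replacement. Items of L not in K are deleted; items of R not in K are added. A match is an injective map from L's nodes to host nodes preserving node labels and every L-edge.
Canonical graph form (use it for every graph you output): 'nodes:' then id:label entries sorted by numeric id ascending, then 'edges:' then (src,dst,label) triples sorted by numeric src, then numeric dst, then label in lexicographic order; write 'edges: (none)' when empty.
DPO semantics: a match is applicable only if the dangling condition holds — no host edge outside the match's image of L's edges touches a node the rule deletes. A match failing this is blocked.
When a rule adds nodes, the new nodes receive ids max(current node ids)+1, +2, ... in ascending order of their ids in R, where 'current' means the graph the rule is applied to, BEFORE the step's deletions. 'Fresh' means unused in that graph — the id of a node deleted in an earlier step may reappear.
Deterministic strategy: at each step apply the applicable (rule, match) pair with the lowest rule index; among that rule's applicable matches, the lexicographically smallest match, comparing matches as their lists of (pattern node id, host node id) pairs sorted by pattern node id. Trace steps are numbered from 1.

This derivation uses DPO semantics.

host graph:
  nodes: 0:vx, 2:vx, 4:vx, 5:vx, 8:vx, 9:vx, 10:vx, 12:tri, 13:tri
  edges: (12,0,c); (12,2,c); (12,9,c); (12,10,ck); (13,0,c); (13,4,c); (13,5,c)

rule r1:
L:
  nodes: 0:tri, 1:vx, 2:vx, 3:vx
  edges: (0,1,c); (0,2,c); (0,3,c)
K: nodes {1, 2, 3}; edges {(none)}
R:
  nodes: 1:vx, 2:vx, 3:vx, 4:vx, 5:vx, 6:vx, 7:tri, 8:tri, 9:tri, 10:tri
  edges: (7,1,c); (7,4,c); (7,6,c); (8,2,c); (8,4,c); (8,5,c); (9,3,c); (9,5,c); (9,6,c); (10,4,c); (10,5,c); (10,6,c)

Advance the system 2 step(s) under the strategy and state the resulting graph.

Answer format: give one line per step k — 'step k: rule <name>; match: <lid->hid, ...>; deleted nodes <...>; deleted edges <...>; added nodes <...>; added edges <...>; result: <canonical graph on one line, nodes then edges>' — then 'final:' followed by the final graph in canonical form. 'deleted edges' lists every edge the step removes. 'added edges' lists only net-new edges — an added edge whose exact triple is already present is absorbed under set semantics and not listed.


step 1: rule r1; match: 0->13, 1->0, 2->4, 3->5; deleted nodes 13; deleted edges (13,0,c); (13,4,c); (13,5,c); added nodes 14, 15, 16, 17, 18, 19, 20; added edges (17,0,c); (17,14,c); (17,16,c); (18,4,c); (18,14,c); (18,15,c); (19,5,c); (19,15,c); (19,16,c); (20,14,c); (20,15,c); (20,16,c); result: nodes: 0:vx, 2:vx, 4:vx, 5:vx, 8:vx, 9:vx, 10:vx, 12:tri, 14:vx, 15:vx, 16:vx, 17:tri, 18:tri, 19:tri, 20:tri edges: (12,0,c); (12,2,c); (12,9,c); (12,10,ck); (17,0,c); (17,14,c); (17,16,c); (18,4,c); (18,14,c); (18,15,c); (19,5,c); (19,15,c); (19,16,c); (20,14,c); (20,15,c); (20,16,c)
step 2: rule r1; match: 0->17, 1->0, 2->14, 3->16; deleted nodes 17; deleted edges (17,0,c); (17,14,c); (17,16,c); added nodes 21, 22, 23, 24, 25, 26, 27; added edges (24,0,c); (24,21,c); (24,23,c); (25,14,c); (25,21,c); (25,22,c); (26,16,c); (26,22,c); (26,23,c); (27,21,c); (27,22,c); (27,23,c); result: nodes: 0:vx, 2:vx, 4:vx, 5:vx, 8:vx, 9:vx, 10:vx, 12:tri, 14:vx, 15:vx, 16:vx, 18:tri, 19:tri, 20:tri, 21:vx, 22:vx, 23:vx, 24:tri, 25:tri, 26:tri, 27:tri edges: (12,0,c); (12,2,c); (12,9,c); (12,10,ck); (18,4,c); (18,14,c); (18,15,c); (19,5,c); (19,15,c); (19,16,c); (20,14,c); (20,15,c); (20,16,c); (24,0,c); (24,21,c); (24,23,c); (25,14,c); (25,21,c); (25,22,c); (26,16,c); (26,22,c); (26,23,c); (27,21,c); (27,22,c); (27,23,c)
final:
nodes: 0:vx, 2:vx, 4:vx, 5:vx, 8:vx, 9:vx, 10:vx, 12:tri, 14:vx, 15:vx, 16:vx, 18:tri, 19:tri, 20:tri, 21:vx, 22:vx, 23:vx, 24:tri, 25:tri, 26:tri, 27:tri
edges: (12,0,c); (12,2,c); (12,9,c); (12,10,ck); (18,4,c); (18,14,c); (18,15,c); (19,5,c); (19,15,c); (19,16,c); (20,14,c); (20,15,c); (20,16,c); (24,0,c); (24,21,c); (24,23,c); (25,14,c); (25,21,c); (25,22,c); (26,16,c); (26,22,c); (26,23,c); (27,21,c); (27,22,c); (27,23,c)


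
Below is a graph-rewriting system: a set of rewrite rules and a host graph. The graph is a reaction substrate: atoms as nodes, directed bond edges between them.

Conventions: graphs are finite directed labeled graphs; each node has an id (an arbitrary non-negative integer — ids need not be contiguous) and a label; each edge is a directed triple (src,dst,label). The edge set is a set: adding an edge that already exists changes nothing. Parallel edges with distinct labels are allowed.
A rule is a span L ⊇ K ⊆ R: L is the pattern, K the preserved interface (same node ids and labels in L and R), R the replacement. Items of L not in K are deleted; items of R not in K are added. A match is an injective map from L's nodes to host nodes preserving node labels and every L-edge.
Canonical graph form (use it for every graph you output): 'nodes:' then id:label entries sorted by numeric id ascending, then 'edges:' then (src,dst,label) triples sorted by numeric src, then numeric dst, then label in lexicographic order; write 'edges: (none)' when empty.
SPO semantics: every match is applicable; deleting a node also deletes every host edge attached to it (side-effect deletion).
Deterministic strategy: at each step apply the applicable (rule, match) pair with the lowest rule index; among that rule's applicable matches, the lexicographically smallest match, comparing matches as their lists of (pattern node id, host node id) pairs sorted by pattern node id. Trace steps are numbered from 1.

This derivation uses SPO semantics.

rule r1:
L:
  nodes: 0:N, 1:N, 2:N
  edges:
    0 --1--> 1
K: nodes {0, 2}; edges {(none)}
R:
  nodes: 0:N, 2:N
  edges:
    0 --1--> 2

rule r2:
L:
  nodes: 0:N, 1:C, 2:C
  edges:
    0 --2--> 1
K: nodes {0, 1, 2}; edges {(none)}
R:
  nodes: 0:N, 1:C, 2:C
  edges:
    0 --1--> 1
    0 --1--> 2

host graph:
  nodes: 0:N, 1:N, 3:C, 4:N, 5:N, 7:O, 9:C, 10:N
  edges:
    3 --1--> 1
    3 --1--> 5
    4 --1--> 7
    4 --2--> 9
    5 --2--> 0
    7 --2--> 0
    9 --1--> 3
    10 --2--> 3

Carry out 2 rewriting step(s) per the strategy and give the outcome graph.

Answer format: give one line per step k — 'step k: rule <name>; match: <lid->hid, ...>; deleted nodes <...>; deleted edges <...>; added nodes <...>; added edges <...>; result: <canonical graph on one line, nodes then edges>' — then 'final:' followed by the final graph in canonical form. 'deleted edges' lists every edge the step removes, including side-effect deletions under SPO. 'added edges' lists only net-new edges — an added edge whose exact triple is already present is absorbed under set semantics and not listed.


step 1: rule r2; match: 0->4, 1->9, 2->3; deleted nodes (none); deleted edges (4,9,2); added nodes (none); added edges (4,3,1); (4,9,1); result: nodes: 0:N, 1:N, 3:C, 4:N, 5:N, 7:O, 9:C, 10:N edges: (3,1,1); (3,5,1); (4,3,1); (4,7,1); (4,9,1); (5,0,2); (7,0,2); (9,3,1); (10,3,2)
step 2: rule r2; match: 0->10, 1->3, 2->9; deleted nodes (none); deleted edges (10,3,2); added nodes (none); added edges (10,3,1); (10,9,1); result: nodes: 0:N, 1:N, 3:C, 4:N, 5:N, 7:O, 9:C, 10:N edges: (3,1,1); (3,5,1); (4,3,1); (4,7,1); (4,9,1); (5,0,2); (7,0,2); (9,3,1); (10,3,1); (10,9,1)
final:
nodes: 0:N, 1:N, 3:C, 4:N, 5:N, 7:O, 9:C, 10:N
edges: (3,1,1); (3,5,1); (4,3,1); (4,7,1); (4,9,1); (5,0,2); (7,0,2); (9,3,1); (10,3,1); (10,9,1)


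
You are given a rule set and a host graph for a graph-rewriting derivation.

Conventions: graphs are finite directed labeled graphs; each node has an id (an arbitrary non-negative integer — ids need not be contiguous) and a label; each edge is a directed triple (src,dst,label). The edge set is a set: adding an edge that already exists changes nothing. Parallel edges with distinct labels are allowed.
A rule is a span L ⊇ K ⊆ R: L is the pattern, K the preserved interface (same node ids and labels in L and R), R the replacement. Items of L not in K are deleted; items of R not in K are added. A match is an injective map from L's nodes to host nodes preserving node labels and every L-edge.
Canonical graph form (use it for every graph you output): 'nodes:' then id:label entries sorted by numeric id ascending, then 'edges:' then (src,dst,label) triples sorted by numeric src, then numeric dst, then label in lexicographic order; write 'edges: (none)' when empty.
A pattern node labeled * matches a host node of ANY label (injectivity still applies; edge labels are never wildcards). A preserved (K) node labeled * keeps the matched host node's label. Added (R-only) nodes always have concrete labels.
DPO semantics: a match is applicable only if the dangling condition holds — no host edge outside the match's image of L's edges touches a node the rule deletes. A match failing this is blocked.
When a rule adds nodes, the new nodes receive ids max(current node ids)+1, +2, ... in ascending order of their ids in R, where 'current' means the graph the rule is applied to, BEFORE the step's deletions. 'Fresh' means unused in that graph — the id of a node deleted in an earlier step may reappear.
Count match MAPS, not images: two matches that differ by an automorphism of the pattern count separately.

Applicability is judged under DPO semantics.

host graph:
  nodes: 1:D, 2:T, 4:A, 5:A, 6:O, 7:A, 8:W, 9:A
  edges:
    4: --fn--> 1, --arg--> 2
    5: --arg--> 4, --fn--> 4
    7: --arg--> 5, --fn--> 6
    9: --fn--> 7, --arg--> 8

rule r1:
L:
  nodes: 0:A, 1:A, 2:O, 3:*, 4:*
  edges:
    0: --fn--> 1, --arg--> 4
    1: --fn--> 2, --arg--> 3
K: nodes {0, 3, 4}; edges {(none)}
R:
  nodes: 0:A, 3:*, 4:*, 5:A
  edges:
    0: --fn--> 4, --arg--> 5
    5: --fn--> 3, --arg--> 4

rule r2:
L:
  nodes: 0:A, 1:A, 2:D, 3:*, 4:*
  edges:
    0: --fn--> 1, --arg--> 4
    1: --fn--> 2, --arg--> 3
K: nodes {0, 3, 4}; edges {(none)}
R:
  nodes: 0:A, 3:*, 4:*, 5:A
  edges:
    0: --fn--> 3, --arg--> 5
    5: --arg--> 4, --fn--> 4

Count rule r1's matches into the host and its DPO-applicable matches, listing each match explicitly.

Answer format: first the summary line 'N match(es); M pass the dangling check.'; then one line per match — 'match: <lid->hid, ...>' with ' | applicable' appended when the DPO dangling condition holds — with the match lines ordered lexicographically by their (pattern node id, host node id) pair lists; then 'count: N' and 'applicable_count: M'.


1 match(es); 1 pass the dangling check.
match: 0->9, 1->7, 2->6, 3->5, 4->8 | applicable
count: 1
applicable_count: 1


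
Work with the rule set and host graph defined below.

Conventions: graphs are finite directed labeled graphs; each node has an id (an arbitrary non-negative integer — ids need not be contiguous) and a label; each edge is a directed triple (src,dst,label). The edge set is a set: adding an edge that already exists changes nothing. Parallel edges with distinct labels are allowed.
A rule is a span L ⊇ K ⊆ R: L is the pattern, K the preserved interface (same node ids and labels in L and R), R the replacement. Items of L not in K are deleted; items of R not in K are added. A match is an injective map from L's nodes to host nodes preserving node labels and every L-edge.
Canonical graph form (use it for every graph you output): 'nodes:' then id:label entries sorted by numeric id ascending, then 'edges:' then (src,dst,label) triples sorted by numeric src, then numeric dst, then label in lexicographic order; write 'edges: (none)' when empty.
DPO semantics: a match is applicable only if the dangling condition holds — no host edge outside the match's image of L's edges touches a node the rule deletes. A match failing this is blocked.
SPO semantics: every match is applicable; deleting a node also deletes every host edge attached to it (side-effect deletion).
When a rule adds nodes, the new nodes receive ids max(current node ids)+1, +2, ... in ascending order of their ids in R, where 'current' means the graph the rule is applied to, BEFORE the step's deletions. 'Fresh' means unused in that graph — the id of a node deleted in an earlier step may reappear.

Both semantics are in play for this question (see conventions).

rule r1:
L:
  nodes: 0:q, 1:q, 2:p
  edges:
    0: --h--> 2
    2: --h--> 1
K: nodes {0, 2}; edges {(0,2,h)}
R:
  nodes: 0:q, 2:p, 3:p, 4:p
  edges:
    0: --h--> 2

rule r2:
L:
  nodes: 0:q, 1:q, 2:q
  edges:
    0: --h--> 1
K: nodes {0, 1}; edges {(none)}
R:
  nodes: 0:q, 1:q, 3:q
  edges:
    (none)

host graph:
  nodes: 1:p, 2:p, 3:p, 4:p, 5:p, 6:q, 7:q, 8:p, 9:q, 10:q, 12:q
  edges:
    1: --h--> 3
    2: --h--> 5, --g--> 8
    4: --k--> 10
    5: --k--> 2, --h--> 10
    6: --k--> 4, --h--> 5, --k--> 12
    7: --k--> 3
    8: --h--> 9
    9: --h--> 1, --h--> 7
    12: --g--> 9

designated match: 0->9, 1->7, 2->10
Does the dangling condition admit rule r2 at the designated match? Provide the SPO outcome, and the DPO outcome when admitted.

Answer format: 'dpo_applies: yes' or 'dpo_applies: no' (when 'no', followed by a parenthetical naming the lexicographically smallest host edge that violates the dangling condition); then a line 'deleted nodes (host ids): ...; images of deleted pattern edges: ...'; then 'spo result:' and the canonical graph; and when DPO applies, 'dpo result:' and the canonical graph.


dpo_applies: no
(the rule deletes node 10, which keeps host edge (4,10,k) outside the match image — the dangling condition fails, DPO blocks; SPO proceeds and side-deletes such edges)
deleted nodes (host ids): 10; images of deleted pattern edges: (9,7,h)
spo result:
nodes: 1:p, 2:p, 3:p, 4:p, 5:p, 6:q, 7:q, 8:p, 9:q, 12:q, 13:q
edges: (1,3,h); (2,5,h); (2,8,g); (5,2,k); (6,4,k); (6,5,h); (6,12,k); (7,3,k); (8,9,h); (9,1,h); (12,9,g)


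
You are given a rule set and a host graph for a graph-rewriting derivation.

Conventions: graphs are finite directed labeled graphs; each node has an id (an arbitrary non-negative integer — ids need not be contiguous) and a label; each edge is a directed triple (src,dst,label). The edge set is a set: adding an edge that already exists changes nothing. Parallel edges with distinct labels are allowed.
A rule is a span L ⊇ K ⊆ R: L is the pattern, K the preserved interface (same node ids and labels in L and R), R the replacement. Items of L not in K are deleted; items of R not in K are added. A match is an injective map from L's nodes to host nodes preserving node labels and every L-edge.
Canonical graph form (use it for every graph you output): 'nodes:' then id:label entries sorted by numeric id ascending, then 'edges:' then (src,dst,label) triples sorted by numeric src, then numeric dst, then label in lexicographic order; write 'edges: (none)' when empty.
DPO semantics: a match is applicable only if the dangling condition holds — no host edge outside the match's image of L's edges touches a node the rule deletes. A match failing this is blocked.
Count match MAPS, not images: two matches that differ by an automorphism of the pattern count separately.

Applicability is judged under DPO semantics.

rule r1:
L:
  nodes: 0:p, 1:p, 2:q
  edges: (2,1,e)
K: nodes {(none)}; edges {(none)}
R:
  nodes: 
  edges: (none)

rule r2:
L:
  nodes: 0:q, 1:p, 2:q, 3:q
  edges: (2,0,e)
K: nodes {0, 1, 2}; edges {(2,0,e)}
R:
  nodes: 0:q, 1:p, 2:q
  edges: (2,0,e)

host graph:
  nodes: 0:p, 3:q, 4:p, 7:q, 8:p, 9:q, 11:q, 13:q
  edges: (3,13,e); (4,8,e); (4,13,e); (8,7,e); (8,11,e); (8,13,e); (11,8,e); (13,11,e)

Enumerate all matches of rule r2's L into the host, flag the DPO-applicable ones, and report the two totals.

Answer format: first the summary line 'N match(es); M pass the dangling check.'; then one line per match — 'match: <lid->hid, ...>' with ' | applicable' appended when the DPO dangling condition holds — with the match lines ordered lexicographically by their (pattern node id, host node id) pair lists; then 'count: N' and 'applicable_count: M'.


18 match(es); 6 pass the dangling check.
match: 0->11, 1->0, 2->13, 3->3
match: 0->11, 1->0, 2->13, 3->7
match: 0->11, 1->0, 2->13, 3->9 | applicable
match: 0->11, 1->4, 2->13, 3->3
match: 0->11, 1->4, 2->13, 3->7
match: 0->11, 1->4, 2->13, 3->9 | applicable
match: 0->11, 1->8, 2->13, 3->3
match: 0->11, 1->8, 2->13, 3->7
match: 0->11, 1->8, 2->13, 3->9 | applicable
match: 0->13, 1->0, 2->3, 3->7
match: 0->13, 1->0, 2->3, 3->9 | applicable
match: 0->13, 1->0, 2->3, 3->11
match: 0->13, 1->4, 2->3, 3->7
match: 0->13, 1->4, 2->3, 3->9 | applicable
match: 0->13, 1->4, 2->3, 3->11
match: 0->13, 1->8, 2->3, 3->7
match: 0->13, 1->8, 2->3, 3->9 | applicable
match: 0->13, 1->8, 2->3, 3->11
count: 18
applicable_count: 6


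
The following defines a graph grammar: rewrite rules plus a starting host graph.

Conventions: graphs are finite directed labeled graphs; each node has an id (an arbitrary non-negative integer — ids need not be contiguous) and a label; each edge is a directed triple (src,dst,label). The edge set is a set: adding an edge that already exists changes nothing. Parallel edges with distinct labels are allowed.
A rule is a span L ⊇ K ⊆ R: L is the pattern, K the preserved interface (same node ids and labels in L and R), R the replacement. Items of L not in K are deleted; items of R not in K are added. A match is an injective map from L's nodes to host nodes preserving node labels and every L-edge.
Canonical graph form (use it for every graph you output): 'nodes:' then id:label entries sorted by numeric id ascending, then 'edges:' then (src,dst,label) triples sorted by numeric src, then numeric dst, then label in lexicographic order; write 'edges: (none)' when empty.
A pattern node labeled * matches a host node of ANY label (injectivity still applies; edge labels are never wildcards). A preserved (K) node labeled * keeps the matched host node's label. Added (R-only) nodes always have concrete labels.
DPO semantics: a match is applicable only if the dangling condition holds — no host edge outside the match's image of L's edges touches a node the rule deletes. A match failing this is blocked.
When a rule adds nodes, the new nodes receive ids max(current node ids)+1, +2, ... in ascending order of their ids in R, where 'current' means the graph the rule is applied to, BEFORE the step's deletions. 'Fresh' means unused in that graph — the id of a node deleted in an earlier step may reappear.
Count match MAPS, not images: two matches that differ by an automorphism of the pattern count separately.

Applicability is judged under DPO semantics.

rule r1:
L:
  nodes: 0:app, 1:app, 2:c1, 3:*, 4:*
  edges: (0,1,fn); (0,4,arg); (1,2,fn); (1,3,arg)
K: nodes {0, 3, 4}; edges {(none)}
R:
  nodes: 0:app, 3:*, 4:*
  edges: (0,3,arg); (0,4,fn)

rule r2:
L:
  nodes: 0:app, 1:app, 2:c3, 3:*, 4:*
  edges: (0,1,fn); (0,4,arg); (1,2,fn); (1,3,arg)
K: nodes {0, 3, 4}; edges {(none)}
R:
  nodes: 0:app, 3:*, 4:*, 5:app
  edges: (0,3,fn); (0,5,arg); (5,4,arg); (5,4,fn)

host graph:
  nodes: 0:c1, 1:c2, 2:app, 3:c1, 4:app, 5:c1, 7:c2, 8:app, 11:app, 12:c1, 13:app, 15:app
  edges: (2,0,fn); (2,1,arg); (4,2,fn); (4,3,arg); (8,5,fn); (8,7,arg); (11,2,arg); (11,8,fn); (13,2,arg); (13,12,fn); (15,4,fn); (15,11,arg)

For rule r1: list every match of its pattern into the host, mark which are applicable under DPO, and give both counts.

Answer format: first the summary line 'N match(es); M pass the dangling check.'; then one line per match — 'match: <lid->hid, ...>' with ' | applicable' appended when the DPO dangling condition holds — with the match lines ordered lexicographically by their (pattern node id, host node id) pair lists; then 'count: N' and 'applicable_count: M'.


2 match(es); 1 pass the dangling check.
match: 0->4, 1->2, 2->0, 3->1, 4->3
match: 0->11, 1->8, 2->5, 3->7, 4->2 | applicable
count: 2
applicable_count: 1


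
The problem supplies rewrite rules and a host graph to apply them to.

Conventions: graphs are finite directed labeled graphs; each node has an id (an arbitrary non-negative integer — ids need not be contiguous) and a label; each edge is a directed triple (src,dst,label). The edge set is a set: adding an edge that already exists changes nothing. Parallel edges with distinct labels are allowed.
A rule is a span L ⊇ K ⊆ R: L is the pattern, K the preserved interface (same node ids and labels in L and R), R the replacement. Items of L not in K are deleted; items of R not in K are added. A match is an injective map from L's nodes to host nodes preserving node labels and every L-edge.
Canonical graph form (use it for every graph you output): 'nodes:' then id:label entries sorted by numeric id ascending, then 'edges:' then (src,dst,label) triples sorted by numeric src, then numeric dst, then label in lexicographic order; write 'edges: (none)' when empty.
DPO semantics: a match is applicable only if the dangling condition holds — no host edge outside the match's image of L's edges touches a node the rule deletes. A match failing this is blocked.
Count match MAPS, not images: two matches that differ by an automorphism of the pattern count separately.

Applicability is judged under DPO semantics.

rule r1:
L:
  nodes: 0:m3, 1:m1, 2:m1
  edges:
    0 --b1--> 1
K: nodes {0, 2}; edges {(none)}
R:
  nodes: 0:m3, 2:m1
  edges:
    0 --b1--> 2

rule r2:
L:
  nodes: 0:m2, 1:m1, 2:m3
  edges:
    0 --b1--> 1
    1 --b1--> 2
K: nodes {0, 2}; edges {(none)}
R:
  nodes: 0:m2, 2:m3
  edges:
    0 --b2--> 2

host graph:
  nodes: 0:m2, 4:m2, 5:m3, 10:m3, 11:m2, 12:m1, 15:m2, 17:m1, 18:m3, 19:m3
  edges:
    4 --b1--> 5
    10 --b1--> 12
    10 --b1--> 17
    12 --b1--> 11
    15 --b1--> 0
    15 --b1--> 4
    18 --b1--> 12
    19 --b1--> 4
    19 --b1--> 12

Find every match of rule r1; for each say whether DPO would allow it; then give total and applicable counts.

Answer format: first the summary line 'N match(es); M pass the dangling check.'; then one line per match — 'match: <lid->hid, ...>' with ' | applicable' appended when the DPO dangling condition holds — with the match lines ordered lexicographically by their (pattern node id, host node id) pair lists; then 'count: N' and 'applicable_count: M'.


4 match(es); 1 pass the dangling check.
match: 0->10, 1->12, 2->17
match: 0->10, 1->17, 2->12 | applicable
match: 0->18, 1->12, 2->17
match: 0->19, 1->12, 2->17
count: 4
applicable_count: 1


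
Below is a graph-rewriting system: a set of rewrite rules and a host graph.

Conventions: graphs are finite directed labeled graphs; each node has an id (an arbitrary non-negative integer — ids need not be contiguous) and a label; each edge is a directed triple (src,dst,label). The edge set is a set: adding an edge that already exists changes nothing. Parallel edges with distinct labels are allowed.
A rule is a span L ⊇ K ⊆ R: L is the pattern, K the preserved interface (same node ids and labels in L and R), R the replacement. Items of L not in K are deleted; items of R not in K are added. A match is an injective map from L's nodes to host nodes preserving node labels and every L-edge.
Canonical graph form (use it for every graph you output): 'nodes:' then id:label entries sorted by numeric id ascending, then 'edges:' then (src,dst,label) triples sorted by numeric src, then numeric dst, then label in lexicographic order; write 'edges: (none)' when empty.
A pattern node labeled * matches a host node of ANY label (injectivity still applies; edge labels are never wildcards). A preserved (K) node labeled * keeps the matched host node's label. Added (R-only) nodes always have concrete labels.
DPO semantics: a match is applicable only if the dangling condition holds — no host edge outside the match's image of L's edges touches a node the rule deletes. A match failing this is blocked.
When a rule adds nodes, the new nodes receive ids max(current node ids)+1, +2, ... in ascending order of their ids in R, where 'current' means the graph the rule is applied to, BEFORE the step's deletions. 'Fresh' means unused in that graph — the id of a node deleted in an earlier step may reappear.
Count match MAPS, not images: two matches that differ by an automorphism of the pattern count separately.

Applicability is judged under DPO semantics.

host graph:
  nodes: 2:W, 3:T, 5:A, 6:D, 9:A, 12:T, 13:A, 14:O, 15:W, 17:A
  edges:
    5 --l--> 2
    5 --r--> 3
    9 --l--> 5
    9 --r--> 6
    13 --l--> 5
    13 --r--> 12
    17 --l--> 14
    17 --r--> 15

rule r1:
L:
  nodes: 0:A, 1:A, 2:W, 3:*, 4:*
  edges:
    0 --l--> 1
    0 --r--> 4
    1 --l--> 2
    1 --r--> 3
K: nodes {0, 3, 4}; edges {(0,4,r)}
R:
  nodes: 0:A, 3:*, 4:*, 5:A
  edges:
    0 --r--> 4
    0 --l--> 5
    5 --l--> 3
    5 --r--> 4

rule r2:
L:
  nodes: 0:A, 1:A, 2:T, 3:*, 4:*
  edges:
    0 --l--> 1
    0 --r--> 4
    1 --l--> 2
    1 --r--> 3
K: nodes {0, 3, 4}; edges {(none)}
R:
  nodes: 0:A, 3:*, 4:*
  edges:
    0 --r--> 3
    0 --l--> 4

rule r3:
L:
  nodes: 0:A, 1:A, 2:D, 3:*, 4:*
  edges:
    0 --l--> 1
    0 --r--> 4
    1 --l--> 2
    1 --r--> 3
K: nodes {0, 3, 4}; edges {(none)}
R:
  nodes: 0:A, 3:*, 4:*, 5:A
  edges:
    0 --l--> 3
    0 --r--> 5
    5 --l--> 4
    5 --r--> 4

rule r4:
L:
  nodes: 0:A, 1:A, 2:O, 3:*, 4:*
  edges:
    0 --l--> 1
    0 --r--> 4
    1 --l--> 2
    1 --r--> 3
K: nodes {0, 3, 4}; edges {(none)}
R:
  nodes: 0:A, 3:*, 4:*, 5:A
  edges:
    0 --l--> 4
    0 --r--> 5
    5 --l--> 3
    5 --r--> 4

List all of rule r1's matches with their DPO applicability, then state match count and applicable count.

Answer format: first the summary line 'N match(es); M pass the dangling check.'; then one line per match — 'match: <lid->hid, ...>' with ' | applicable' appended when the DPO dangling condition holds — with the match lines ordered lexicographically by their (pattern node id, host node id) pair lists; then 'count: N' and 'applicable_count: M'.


2 match(es); 0 pass the dangling check.
match: 0->9, 1->5, 2->2, 3->3, 4->6
match: 0->13, 1->5, 2->2, 3->3, 4->12
count: 2
applicable_count: 0


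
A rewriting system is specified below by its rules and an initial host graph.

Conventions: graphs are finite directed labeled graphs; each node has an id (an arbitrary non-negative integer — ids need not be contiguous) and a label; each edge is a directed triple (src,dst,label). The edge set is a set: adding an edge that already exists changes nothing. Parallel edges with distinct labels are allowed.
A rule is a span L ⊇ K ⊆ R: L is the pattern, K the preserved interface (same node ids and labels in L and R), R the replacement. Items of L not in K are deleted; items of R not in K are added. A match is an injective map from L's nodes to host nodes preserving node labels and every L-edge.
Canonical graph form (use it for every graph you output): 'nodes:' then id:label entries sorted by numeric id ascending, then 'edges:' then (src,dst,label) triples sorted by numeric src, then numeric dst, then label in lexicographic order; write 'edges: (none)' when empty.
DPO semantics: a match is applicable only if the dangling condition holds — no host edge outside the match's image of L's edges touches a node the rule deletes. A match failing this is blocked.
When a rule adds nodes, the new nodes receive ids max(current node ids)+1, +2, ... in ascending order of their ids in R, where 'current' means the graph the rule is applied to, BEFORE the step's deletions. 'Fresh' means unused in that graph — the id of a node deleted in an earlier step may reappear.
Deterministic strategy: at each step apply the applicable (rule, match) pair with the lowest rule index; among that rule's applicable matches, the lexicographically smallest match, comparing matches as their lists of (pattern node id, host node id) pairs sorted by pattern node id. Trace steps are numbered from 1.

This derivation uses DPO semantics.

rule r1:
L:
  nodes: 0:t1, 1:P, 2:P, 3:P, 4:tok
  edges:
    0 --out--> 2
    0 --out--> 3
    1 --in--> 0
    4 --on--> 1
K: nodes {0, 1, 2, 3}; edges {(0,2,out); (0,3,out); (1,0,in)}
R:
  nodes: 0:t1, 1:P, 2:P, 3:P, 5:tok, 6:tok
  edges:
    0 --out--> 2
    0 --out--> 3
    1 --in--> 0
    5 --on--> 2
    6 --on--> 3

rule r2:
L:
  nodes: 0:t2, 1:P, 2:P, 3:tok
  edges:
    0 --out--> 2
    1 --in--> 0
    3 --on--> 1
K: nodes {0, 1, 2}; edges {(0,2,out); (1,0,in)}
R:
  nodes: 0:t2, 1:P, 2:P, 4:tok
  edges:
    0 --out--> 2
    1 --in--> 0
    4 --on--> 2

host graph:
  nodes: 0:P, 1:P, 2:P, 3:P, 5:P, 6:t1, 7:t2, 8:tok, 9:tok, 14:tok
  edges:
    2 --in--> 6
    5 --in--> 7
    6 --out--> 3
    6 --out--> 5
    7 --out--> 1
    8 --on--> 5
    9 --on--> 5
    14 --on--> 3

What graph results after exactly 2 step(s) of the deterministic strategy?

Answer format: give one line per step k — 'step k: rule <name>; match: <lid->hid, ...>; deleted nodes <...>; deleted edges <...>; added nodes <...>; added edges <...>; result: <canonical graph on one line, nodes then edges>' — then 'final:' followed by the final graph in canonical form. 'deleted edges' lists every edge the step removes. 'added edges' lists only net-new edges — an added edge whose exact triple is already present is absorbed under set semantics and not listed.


step 1: rule r2; match: 0->7, 1->5, 2->1, 3->8; deleted nodes 8; deleted edges (8,5,on); added nodes 15; added edges (15,1,on); result: nodes: 0:P, 1:P, 2:P, 3:P, 5:P, 6:t1, 7:t2, 9:tok, 14:tok, 15:tok edges: (2,6,in); (5,7,in); (6,3,out); (6,5,out); (7,1,out); (9,5,on); (14,3,on); (15,1,on)
step 2: rule r2; match: 0->7, 1->5, 2->1, 3->9; deleted nodes 9; deleted edges (9,5,on); added nodes 16; added edges (16,1,on); result: nodes: 0:P, 1:P, 2:P, 3:P, 5:P, 6:t1, 7:t2, 14:tok, 15:tok, 16:tok edges: (2,6,in); (5,7,in); (6,3,out); (6,5,out); (7,1,out); (14,3,on); (15,1,on); (16,1,on)
final:
nodes: 0:P, 1:P, 2:P, 3:P, 5:P, 6:t1, 7:t2, 14:tok, 15:tok, 16:tok
edges: (2,6,in); (5,7,in); (6,3,out); (6,5,out); (7,1,out); (14,3,on); (15,1,on); (16,1,on)


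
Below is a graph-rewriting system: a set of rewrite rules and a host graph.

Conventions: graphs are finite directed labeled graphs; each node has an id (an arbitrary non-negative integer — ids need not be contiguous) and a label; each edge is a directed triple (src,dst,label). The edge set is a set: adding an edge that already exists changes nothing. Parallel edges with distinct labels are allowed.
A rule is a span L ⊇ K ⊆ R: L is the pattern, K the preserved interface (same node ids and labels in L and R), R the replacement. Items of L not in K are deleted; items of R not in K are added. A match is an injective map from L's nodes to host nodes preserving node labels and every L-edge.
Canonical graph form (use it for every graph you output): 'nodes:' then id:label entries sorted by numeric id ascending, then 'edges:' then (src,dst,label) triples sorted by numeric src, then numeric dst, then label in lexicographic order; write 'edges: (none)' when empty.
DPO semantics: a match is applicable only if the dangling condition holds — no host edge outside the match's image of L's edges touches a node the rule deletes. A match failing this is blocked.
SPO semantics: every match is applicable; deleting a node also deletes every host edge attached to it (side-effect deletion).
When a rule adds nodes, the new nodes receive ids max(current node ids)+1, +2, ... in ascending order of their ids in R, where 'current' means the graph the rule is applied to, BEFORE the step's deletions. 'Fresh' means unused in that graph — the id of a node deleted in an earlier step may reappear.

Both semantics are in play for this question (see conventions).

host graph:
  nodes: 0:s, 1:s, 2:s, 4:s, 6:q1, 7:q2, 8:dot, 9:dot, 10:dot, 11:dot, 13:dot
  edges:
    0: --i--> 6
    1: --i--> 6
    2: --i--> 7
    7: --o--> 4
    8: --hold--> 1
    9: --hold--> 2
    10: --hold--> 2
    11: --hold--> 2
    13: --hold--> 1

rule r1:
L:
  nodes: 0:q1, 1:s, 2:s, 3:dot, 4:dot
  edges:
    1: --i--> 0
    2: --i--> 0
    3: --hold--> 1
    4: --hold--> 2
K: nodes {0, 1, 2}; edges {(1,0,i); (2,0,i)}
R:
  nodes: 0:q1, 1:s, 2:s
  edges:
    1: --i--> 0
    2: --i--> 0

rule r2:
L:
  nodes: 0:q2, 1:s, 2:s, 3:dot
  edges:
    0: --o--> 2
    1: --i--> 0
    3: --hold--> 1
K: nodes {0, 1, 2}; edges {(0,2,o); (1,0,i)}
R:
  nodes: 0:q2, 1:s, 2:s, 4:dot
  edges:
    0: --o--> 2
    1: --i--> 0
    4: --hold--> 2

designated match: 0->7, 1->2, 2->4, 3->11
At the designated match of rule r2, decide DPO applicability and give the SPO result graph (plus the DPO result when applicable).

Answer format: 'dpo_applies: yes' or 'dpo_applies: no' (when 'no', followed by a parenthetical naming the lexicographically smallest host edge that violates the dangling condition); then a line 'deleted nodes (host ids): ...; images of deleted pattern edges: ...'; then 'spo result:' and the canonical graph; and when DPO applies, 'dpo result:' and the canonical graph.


dpo_applies: yes
deleted nodes (host ids): 11; images of deleted pattern edges: (11,2,hold)
spo result:
nodes: 0:s, 1:s, 2:s, 4:s, 6:q1, 7:q2, 8:dot, 9:dot, 10:dot, 13:dot, 14:dot
edges: (0,6,i); (1,6,i); (2,7,i); (7,4,o); (8,1,hold); (9,2,hold); (10,2,hold); (13,1,hold); (14,4,hold)
dpo result:
nodes: 0:s, 1:s, 2:s, 4:s, 6:q1, 7:q2, 8:dot, 9:dot, 10:dot, 13:dot, 14:dot
edges: (0,6,i); (1,6,i); (2,7,i); (7,4,o); (8,1,hold); (9,2,hold); (10,2,hold); (13,1,hold); (14,4,hold)


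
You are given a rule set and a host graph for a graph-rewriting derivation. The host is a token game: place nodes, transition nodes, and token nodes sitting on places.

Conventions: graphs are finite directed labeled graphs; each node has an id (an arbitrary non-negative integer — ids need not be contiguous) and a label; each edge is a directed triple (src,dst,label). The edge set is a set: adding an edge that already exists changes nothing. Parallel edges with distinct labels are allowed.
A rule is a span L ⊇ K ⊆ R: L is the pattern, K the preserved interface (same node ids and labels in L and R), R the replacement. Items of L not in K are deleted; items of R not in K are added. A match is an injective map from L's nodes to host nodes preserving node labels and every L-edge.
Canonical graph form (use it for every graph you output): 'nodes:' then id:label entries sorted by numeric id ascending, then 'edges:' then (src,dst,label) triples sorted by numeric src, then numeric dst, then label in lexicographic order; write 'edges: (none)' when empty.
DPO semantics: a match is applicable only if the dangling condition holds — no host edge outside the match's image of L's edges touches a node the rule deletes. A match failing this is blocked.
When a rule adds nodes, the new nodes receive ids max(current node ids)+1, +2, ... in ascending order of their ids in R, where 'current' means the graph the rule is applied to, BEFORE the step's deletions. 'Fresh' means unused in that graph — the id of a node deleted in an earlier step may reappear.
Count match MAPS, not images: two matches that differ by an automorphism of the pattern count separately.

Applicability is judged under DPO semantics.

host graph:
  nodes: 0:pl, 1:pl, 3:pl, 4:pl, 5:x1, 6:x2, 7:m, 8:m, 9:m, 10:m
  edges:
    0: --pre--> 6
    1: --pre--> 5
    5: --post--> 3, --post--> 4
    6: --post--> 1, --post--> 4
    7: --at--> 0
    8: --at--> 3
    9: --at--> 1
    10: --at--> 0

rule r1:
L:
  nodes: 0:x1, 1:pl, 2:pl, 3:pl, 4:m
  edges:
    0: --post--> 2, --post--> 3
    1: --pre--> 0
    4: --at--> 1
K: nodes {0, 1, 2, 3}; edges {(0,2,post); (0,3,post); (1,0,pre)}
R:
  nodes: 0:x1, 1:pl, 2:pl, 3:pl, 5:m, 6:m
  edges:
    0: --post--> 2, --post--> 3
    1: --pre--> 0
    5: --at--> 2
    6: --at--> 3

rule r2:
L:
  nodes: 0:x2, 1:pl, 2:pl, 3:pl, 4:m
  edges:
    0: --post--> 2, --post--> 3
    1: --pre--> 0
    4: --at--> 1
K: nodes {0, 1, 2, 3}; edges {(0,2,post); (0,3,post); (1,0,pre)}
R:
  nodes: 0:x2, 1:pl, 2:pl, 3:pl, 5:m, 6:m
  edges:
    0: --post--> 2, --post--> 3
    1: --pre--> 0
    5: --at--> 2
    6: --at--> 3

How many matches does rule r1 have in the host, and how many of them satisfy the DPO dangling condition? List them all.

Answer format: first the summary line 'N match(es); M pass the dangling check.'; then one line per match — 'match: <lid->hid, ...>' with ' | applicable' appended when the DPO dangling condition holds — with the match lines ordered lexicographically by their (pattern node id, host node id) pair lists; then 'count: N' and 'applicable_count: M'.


2 match(es); 2 pass the dangling check.
match: 0->5, 1->1, 2->3, 3->4, 4->9 | applicable
match: 0->5, 1->1, 2->4, 3->3, 4->9 | applicable
count: 2
applicable_count: 2


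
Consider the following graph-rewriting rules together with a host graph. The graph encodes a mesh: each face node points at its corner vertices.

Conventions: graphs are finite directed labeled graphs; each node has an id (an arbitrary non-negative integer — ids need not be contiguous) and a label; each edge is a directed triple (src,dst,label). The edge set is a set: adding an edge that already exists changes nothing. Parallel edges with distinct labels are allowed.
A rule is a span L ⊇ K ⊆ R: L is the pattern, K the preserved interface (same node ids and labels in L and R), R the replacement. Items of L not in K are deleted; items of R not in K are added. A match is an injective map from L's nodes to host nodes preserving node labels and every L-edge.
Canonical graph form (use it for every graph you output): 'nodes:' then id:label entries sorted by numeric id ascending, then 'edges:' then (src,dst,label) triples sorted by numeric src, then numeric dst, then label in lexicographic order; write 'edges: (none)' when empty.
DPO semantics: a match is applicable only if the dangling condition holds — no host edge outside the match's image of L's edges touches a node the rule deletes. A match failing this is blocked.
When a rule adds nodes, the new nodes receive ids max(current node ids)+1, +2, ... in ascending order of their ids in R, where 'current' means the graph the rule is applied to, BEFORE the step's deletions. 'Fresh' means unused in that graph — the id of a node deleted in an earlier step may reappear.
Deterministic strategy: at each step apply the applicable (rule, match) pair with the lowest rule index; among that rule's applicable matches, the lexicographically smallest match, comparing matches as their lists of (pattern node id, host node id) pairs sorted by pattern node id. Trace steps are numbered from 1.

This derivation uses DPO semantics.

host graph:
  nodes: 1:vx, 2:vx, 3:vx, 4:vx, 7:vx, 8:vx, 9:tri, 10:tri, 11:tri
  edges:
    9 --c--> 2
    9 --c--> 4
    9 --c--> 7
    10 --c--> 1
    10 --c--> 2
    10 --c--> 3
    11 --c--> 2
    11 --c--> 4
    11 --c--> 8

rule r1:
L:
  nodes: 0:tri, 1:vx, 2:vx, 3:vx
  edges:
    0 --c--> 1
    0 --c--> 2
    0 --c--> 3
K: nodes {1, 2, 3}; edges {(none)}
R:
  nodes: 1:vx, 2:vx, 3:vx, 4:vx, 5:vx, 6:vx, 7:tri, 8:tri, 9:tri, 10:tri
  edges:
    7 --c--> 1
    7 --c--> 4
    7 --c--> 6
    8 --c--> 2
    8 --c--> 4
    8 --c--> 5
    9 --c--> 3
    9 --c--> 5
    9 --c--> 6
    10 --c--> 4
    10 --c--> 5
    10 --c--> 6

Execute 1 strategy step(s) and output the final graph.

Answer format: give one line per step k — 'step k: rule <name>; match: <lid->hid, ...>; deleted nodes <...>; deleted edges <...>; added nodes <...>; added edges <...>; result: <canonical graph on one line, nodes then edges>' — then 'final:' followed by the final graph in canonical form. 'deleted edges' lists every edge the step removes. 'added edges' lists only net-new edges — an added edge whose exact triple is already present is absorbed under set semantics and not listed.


step 1: rule r1; match: 0->9, 1->2, 2->4, 3->7; deleted nodes 9; deleted edges (9,2,c); (9,4,c); (9,7,c); added nodes 12, 13, 14, 15, 16, 17, 18; added edges (15,2,c); (15,12,c); (15,14,c); (16,4,c); (16,12,c); (16,13,c); (17,7,c); (17,13,c); (17,14,c); (18,12,c); (18,13,c); (18,14,c); result: nodes: 1:vx, 2:vx, 3:vx, 4:vx, 7:vx, 8:vx, 10:tri, 11:tri, 12:vx, 13:vx, 14:vx, 15:tri, 16:tri, 17:tri, 18:tri edges: (10,1,c); (10,2,c); (10,3,c); (11,2,c); (11,4,c); (11,8,c); (15,2,c); (15,12,c); (15,14,c); (16,4,c); (16,12,c); (16,13,c); (17,7,c); (17,13,c); (17,14,c); (18,12,c); (18,13,c); (18,14,c)
final:
nodes: 1:vx, 2:vx, 3:vx, 4:vx, 7:vx, 8:vx, 10:tri, 11:tri, 12:vx, 13:vx, 14:vx, 15:tri, 16:tri, 17:tri, 18:tri
edges: (10,1,c); (10,2,c); (10,3,c); (11,2,c); (11,4,c); (11,8,c); (15,2,c); (15,12,c); (15,14,c); (16,4,c); (16,12,c); (16,13,c); (17,7,c); (17,13,c); (17,14,c); (18,12,c); (18,13,c); (18,14,c)
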